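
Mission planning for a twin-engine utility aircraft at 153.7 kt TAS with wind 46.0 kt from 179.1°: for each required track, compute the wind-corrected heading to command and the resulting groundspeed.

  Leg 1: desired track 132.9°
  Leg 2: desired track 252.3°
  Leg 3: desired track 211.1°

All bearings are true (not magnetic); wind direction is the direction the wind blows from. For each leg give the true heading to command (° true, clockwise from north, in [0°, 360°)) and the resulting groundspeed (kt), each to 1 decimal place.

Leg 1: heading=145.4°, groundspeed=118.2 kt
Leg 2: heading=235.7°, groundspeed=134.0 kt
Leg 3: heading=202.0°, groundspeed=112.7 kt

Leg 1: desired track 132.9°; wind correction +12.5° → command heading 145.4°, groundspeed 118.2 kt
Leg 2: desired track 252.3°; wind correction -16.6° → command heading 235.7°, groundspeed 134.0 kt
Leg 3: desired track 211.1°; wind correction -9.1° → command heading 202.0°, groundspeed 112.7 kt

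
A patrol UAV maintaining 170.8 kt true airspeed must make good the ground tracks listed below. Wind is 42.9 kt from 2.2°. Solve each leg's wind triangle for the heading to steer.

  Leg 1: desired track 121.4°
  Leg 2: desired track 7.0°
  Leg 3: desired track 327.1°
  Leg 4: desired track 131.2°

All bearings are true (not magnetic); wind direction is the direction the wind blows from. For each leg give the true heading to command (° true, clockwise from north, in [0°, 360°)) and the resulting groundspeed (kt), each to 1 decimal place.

Leg 1: desired track 121.4°; wind correction -12.7° → command heading 108.7°, groundspeed 187.6 kt
Leg 2: desired track 7.0°; wind correction -1.2° → command heading 5.8°, groundspeed 128.0 kt
Leg 3: desired track 327.1°; wind correction +8.3° → command heading 335.4°, groundspeed 133.9 kt
Leg 4: desired track 131.2°; wind correction -11.3° → command heading 119.9°, groundspeed 194.5 kt

Leg 1: heading=108.7°, groundspeed=187.6 kt
Leg 2: heading=5.8°, groundspeed=128.0 kt
Leg 3: heading=335.4°, groundspeed=133.9 kt
Leg 4: heading=119.9°, groundspeed=194.5 kt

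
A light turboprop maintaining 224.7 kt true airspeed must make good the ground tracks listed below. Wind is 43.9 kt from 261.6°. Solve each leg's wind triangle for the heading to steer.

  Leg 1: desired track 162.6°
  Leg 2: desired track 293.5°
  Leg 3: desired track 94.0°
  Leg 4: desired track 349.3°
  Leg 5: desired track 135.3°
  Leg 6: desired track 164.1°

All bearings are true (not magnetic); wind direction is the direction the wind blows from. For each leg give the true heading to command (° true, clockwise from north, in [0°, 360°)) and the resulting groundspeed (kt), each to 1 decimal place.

Leg 1: desired track 162.6°; wind correction +11.1° → command heading 173.7°, groundspeed 227.3 kt
Leg 2: desired track 293.5°; wind correction -5.9° → command heading 287.6°, groundspeed 186.2 kt
Leg 3: desired track 94.0°; wind correction +2.4° → command heading 96.4°, groundspeed 267.4 kt
Leg 4: desired track 349.3°; wind correction -11.3° → command heading 338.0°, groundspeed 218.6 kt
Leg 5: desired track 135.3°; wind correction +9.1° → command heading 144.4°, groundspeed 247.9 kt
Leg 6: desired track 164.1°; wind correction +11.2° → command heading 175.3°, groundspeed 226.2 kt

Leg 1: heading=173.7°, groundspeed=227.3 kt
Leg 2: heading=287.6°, groundspeed=186.2 kt
Leg 3: heading=96.4°, groundspeed=267.4 kt
Leg 4: heading=338.0°, groundspeed=218.6 kt
Leg 5: heading=144.4°, groundspeed=247.9 kt
Leg 6: heading=175.3°, groundspeed=226.2 kt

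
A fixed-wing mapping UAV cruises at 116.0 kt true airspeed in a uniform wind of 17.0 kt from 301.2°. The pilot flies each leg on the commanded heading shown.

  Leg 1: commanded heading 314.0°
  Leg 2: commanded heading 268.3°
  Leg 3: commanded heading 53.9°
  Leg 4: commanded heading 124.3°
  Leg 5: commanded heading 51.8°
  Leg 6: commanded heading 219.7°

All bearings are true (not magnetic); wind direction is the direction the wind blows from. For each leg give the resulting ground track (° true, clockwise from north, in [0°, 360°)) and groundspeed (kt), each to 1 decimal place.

Leg 1: track=316.2°, groundspeed=99.5 kt
Leg 2: track=263.1°, groundspeed=102.1 kt
Leg 3: track=61.2°, groundspeed=123.6 kt
Leg 4: track=123.9°, groundspeed=133.0 kt
Leg 5: track=59.2°, groundspeed=123.0 kt
Leg 6: track=211.3°, groundspeed=114.7 kt

Leg 1: heading 314.0°; drift +2.2° → track 316.2°, groundspeed 99.5 kt
Leg 2: heading 268.3°; drift -5.2° → track 263.1°, groundspeed 102.1 kt
Leg 3: heading 53.9°; drift +7.3° → track 61.2°, groundspeed 123.6 kt
Leg 4: heading 124.3°; drift -0.4° → track 123.9°, groundspeed 133.0 kt
Leg 5: heading 51.8°; drift +7.4° → track 59.2°, groundspeed 123.0 kt
Leg 6: heading 219.7°; drift -8.4° → track 211.3°, groundspeed 114.7 kt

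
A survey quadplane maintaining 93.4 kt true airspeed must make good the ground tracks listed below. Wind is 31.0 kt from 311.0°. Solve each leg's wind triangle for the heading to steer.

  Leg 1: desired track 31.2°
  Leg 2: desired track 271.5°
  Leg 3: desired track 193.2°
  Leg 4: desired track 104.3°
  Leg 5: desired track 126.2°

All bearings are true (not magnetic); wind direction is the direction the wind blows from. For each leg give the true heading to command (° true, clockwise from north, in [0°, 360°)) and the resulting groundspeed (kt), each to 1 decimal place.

Leg 1: desired track 31.2°; wind correction -19.1° → command heading 12.1°, groundspeed 83.0 kt
Leg 2: desired track 271.5°; wind correction +12.2° → command heading 283.7°, groundspeed 67.4 kt
Leg 3: desired track 193.2°; wind correction +17.1° → command heading 210.3°, groundspeed 103.7 kt
Leg 4: desired track 104.3°; wind correction -8.6° → command heading 95.7°, groundspeed 120.1 kt
Leg 5: desired track 126.2°; wind correction -1.6° → command heading 124.6°, groundspeed 124.3 kt

Leg 1: heading=12.1°, groundspeed=83.0 kt
Leg 2: heading=283.7°, groundspeed=67.4 kt
Leg 3: heading=210.3°, groundspeed=103.7 kt
Leg 4: heading=95.7°, groundspeed=120.1 kt
Leg 5: heading=124.6°, groundspeed=124.3 kt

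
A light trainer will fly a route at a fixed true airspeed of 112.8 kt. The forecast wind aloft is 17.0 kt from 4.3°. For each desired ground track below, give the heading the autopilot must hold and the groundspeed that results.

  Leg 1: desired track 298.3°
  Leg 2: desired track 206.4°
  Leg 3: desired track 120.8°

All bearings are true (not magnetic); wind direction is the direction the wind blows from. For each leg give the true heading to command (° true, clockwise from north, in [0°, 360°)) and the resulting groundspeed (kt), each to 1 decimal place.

Leg 1: desired track 298.3°; wind correction +7.9° → command heading 306.2°, groundspeed 104.8 kt
Leg 2: desired track 206.4°; wind correction +3.3° → command heading 209.7°, groundspeed 128.4 kt
Leg 3: desired track 120.8°; wind correction -7.8° → command heading 113.0°, groundspeed 119.4 kt

Leg 1: heading=306.2°, groundspeed=104.8 kt
Leg 2: heading=209.7°, groundspeed=128.4 kt
Leg 3: heading=113.0°, groundspeed=119.4 kt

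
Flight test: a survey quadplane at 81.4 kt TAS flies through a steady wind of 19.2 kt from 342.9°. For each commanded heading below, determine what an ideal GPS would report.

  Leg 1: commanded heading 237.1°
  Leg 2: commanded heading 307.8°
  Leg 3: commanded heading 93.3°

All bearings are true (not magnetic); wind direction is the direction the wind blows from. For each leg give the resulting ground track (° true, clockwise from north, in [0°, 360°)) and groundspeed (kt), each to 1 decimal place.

Leg 1: heading 237.1°; drift -12.0° → track 225.1°, groundspeed 88.6 kt
Leg 2: heading 307.8°; drift -9.5° → track 298.3°, groundspeed 66.6 kt
Leg 3: heading 93.3°; drift +11.5° → track 104.8°, groundspeed 89.9 kt

Leg 1: track=225.1°, groundspeed=88.6 kt
Leg 2: track=298.3°, groundspeed=66.6 kt
Leg 3: track=104.8°, groundspeed=89.9 kt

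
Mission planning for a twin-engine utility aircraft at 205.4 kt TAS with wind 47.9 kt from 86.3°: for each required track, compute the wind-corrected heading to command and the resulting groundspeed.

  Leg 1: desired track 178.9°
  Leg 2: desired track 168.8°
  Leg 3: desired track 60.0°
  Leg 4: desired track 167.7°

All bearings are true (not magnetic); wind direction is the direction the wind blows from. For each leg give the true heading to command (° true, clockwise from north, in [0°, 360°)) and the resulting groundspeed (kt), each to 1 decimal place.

Leg 1: desired track 178.9°; wind correction -13.5° → command heading 165.4°, groundspeed 201.9 kt
Leg 2: desired track 168.8°; wind correction -13.4° → command heading 155.4°, groundspeed 193.6 kt
Leg 3: desired track 60.0°; wind correction +5.9° → command heading 65.9°, groundspeed 161.4 kt
Leg 4: desired track 167.7°; wind correction -13.3° → command heading 154.4°, groundspeed 192.7 kt

Leg 1: heading=165.4°, groundspeed=201.9 kt
Leg 2: heading=155.4°, groundspeed=193.6 kt
Leg 3: heading=65.9°, groundspeed=161.4 kt
Leg 4: heading=154.4°, groundspeed=192.7 kt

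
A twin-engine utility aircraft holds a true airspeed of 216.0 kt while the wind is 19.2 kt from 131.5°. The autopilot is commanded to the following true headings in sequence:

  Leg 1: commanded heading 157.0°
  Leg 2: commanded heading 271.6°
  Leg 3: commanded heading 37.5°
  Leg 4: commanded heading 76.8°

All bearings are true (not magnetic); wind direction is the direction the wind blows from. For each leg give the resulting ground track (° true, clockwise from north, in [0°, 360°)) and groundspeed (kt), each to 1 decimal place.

Leg 1: track=159.4°, groundspeed=198.8 kt
Leg 2: track=274.7°, groundspeed=231.1 kt
Leg 3: track=32.5°, groundspeed=218.2 kt
Leg 4: track=72.4°, groundspeed=205.5 kt

Leg 1: heading 157.0°; drift +2.4° → track 159.4°, groundspeed 198.8 kt
Leg 2: heading 271.6°; drift +3.1° → track 274.7°, groundspeed 231.1 kt
Leg 3: heading 37.5°; drift -5.0° → track 32.5°, groundspeed 218.2 kt
Leg 4: heading 76.8°; drift -4.4° → track 72.4°, groundspeed 205.5 kt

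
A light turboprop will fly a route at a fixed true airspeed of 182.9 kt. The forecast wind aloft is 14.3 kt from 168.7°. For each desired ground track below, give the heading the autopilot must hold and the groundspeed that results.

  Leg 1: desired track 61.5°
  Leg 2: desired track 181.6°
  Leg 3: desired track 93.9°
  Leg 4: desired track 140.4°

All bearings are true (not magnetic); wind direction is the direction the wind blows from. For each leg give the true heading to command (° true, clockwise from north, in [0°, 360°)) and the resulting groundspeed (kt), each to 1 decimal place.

Leg 1: heading=65.8°, groundspeed=186.6 kt
Leg 2: heading=180.6°, groundspeed=168.9 kt
Leg 3: heading=98.2°, groundspeed=178.6 kt
Leg 4: heading=142.5°, groundspeed=170.2 kt

Leg 1: desired track 61.5°; wind correction +4.3° → command heading 65.8°, groundspeed 186.6 kt
Leg 2: desired track 181.6°; wind correction -1.0° → command heading 180.6°, groundspeed 168.9 kt
Leg 3: desired track 93.9°; wind correction +4.3° → command heading 98.2°, groundspeed 178.6 kt
Leg 4: desired track 140.4°; wind correction +2.1° → command heading 142.5°, groundspeed 170.2 kt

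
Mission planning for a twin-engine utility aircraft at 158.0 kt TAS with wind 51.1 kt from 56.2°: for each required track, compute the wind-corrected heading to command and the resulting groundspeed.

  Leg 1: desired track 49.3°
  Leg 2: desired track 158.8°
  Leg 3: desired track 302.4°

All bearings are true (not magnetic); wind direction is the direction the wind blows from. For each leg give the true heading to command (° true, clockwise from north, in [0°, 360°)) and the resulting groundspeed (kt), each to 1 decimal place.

Leg 1: desired track 49.3°; wind correction +2.2° → command heading 51.5°, groundspeed 107.2 kt
Leg 2: desired track 158.8°; wind correction -18.4° → command heading 140.4°, groundspeed 161.1 kt
Leg 3: desired track 302.4°; wind correction +17.2° → command heading 319.6°, groundspeed 171.5 kt

Leg 1: heading=51.5°, groundspeed=107.2 kt
Leg 2: heading=140.4°, groundspeed=161.1 kt
Leg 3: heading=319.6°, groundspeed=171.5 kt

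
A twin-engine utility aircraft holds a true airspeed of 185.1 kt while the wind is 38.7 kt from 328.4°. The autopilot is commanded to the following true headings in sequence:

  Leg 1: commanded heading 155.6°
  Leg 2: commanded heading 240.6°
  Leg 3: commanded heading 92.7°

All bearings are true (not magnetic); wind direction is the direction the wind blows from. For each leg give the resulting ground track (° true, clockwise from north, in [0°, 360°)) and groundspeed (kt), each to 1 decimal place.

Leg 1: track=154.4°, groundspeed=223.5 kt
Leg 2: track=228.7°, groundspeed=187.6 kt
Leg 3: track=101.5°, groundspeed=209.4 kt

Leg 1: heading 155.6°; drift -1.2° → track 154.4°, groundspeed 223.5 kt
Leg 2: heading 240.6°; drift -11.9° → track 228.7°, groundspeed 187.6 kt
Leg 3: heading 92.7°; drift +8.8° → track 101.5°, groundspeed 209.4 kt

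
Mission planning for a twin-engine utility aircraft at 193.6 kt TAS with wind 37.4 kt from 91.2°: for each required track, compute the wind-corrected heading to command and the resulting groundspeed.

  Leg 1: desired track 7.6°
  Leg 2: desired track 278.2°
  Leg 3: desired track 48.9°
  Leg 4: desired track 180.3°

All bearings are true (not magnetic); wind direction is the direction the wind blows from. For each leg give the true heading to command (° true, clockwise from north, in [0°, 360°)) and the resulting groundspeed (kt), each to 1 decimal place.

Leg 1: desired track 7.6°; wind correction +11.1° → command heading 18.7°, groundspeed 185.8 kt
Leg 2: desired track 278.2°; wind correction +1.3° → command heading 279.5°, groundspeed 230.7 kt
Leg 3: desired track 48.9°; wind correction +7.5° → command heading 56.4°, groundspeed 164.3 kt
Leg 4: desired track 180.3°; wind correction -11.1° → command heading 169.2°, groundspeed 189.4 kt

Leg 1: heading=18.7°, groundspeed=185.8 kt
Leg 2: heading=279.5°, groundspeed=230.7 kt
Leg 3: heading=56.4°, groundspeed=164.3 kt
Leg 4: heading=169.2°, groundspeed=189.4 kt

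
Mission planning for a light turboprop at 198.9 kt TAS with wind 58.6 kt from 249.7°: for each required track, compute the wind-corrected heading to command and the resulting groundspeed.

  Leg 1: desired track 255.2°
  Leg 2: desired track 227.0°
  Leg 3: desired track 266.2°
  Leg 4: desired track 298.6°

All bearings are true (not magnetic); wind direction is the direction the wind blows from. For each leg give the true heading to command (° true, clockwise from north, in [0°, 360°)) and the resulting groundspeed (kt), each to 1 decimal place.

Leg 1: heading=253.6°, groundspeed=140.5 kt
Leg 2: heading=233.5°, groundspeed=143.5 kt
Leg 3: heading=261.4°, groundspeed=142.0 kt
Leg 4: heading=285.8°, groundspeed=155.4 kt

Leg 1: desired track 255.2°; wind correction -1.6° → command heading 253.6°, groundspeed 140.5 kt
Leg 2: desired track 227.0°; wind correction +6.5° → command heading 233.5°, groundspeed 143.5 kt
Leg 3: desired track 266.2°; wind correction -4.8° → command heading 261.4°, groundspeed 142.0 kt
Leg 4: desired track 298.6°; wind correction -12.8° → command heading 285.8°, groundspeed 155.4 kt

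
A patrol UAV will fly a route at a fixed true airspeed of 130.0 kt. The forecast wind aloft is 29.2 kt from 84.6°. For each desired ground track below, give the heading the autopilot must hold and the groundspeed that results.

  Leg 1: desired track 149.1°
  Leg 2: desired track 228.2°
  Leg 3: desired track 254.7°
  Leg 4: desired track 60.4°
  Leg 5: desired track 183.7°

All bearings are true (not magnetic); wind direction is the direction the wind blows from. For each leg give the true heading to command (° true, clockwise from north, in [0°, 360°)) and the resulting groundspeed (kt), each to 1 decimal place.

Leg 1: desired track 149.1°; wind correction -11.7° → command heading 137.4°, groundspeed 114.7 kt
Leg 2: desired track 228.2°; wind correction -7.7° → command heading 220.5°, groundspeed 152.3 kt
Leg 3: desired track 254.7°; wind correction -2.2° → command heading 252.5°, groundspeed 158.7 kt
Leg 4: desired track 60.4°; wind correction +5.3° → command heading 65.7°, groundspeed 102.8 kt
Leg 5: desired track 183.7°; wind correction -12.8° → command heading 170.9°, groundspeed 131.4 kt

Leg 1: heading=137.4°, groundspeed=114.7 kt
Leg 2: heading=220.5°, groundspeed=152.3 kt
Leg 3: heading=252.5°, groundspeed=158.7 kt
Leg 4: heading=65.7°, groundspeed=102.8 kt
Leg 5: heading=170.9°, groundspeed=131.4 kt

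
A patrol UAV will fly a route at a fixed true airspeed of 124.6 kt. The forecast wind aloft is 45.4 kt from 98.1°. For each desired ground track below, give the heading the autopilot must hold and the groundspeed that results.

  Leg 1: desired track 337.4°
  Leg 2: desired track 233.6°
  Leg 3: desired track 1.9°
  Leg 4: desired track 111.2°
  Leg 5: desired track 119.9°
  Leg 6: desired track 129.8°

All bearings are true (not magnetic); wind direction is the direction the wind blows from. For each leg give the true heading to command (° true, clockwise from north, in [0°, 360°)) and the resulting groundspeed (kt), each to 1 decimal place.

Leg 1: heading=355.7°, groundspeed=141.5 kt
Leg 2: heading=218.8°, groundspeed=152.8 kt
Leg 3: heading=23.1°, groundspeed=121.0 kt
Leg 4: heading=106.5°, groundspeed=80.0 kt
Leg 5: heading=112.1°, groundspeed=81.3 kt
Leg 6: heading=118.8°, groundspeed=83.7 kt

Leg 1: desired track 337.4°; wind correction +18.3° → command heading 355.7°, groundspeed 141.5 kt
Leg 2: desired track 233.6°; wind correction -14.8° → command heading 218.8°, groundspeed 152.8 kt
Leg 3: desired track 1.9°; wind correction +21.2° → command heading 23.1°, groundspeed 121.0 kt
Leg 4: desired track 111.2°; wind correction -4.7° → command heading 106.5°, groundspeed 80.0 kt
Leg 5: desired track 119.9°; wind correction -7.8° → command heading 112.1°, groundspeed 81.3 kt
Leg 6: desired track 129.8°; wind correction -11.0° → command heading 118.8°, groundspeed 83.7 kt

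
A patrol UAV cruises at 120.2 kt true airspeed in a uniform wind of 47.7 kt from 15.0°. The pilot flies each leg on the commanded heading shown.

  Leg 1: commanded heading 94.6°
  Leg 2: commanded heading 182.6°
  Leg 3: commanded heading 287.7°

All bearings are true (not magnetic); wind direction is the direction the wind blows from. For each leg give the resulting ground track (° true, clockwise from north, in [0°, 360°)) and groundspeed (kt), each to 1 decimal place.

Leg 1: track=117.4°, groundspeed=121.1 kt
Leg 2: track=186.1°, groundspeed=167.1 kt
Leg 3: track=265.7°, groundspeed=127.2 kt

Leg 1: heading 94.6°; drift +22.8° → track 117.4°, groundspeed 121.1 kt
Leg 2: heading 182.6°; drift +3.5° → track 186.1°, groundspeed 167.1 kt
Leg 3: heading 287.7°; drift -22.0° → track 265.7°, groundspeed 127.2 kt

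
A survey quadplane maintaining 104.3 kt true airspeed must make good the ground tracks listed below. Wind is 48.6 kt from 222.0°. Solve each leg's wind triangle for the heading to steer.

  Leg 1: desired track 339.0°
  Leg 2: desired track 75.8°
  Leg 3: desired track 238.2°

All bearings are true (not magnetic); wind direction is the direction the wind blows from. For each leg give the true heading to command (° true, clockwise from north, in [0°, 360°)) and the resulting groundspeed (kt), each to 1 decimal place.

Leg 1: heading=314.5°, groundspeed=116.9 kt
Leg 2: heading=90.8°, groundspeed=141.1 kt
Leg 3: heading=230.7°, groundspeed=56.7 kt

Leg 1: desired track 339.0°; wind correction -24.5° → command heading 314.5°, groundspeed 116.9 kt
Leg 2: desired track 75.8°; wind correction +15.0° → command heading 90.8°, groundspeed 141.1 kt
Leg 3: desired track 238.2°; wind correction -7.5° → command heading 230.7°, groundspeed 56.7 kt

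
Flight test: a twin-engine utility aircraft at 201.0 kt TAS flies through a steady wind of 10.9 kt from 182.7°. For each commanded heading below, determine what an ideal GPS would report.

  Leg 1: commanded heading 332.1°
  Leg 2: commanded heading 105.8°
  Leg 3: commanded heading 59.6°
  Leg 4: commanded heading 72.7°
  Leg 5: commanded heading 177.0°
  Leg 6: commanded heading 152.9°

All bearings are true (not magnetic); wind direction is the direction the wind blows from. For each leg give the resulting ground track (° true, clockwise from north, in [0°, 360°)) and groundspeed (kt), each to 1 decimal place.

Leg 1: heading 332.1°; drift +1.5° → track 333.6°, groundspeed 210.5 kt
Leg 2: heading 105.8°; drift -3.1° → track 102.7°, groundspeed 198.8 kt
Leg 3: heading 59.6°; drift -2.5° → track 57.1°, groundspeed 207.2 kt
Leg 4: heading 72.7°; drift -2.9° → track 69.8°, groundspeed 205.0 kt
Leg 5: heading 177.0°; drift -0.3° → track 176.7°, groundspeed 190.2 kt
Leg 6: heading 152.9°; drift -1.6° → track 151.3°, groundspeed 191.6 kt

Leg 1: track=333.6°, groundspeed=210.5 kt
Leg 2: track=102.7°, groundspeed=198.8 kt
Leg 3: track=57.1°, groundspeed=207.2 kt
Leg 4: track=69.8°, groundspeed=205.0 kt
Leg 5: track=176.7°, groundspeed=190.2 kt
Leg 6: track=151.3°, groundspeed=191.6 kt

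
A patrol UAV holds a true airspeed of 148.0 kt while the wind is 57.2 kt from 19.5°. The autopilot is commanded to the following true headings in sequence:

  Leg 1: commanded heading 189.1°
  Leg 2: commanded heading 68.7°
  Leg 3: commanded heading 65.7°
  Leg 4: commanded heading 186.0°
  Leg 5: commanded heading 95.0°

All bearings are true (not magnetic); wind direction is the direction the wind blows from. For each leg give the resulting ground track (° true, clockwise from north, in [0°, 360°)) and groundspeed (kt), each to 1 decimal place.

Leg 1: track=192.0°, groundspeed=204.5 kt
Leg 2: track=90.1°, groundspeed=118.8 kt
Leg 3: track=86.5°, groundspeed=116.0 kt
Leg 4: track=189.8°, groundspeed=204.1 kt
Leg 5: track=117.5°, groundspeed=144.7 kt

Leg 1: heading 189.1°; drift +2.9° → track 192.0°, groundspeed 204.5 kt
Leg 2: heading 68.7°; drift +21.4° → track 90.1°, groundspeed 118.8 kt
Leg 3: heading 65.7°; drift +20.8° → track 86.5°, groundspeed 116.0 kt
Leg 4: heading 186.0°; drift +3.8° → track 189.8°, groundspeed 204.1 kt
Leg 5: heading 95.0°; drift +22.5° → track 117.5°, groundspeed 144.7 kt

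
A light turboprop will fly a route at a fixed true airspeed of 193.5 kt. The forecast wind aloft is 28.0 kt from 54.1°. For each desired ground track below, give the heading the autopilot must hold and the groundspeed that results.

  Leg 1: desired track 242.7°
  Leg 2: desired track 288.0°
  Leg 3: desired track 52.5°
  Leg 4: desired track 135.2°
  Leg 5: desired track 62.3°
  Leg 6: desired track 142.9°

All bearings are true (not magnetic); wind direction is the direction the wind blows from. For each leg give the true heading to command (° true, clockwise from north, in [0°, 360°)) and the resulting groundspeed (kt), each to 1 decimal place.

Leg 1: desired track 242.7°; wind correction +1.2° → command heading 243.9°, groundspeed 221.1 kt
Leg 2: desired track 288.0°; wind correction +6.7° → command heading 294.7°, groundspeed 208.7 kt
Leg 3: desired track 52.5°; wind correction +0.2° → command heading 52.7°, groundspeed 165.5 kt
Leg 4: desired track 135.2°; wind correction -8.2° → command heading 127.0°, groundspeed 187.2 kt
Leg 5: desired track 62.3°; wind correction -1.2° → command heading 61.1°, groundspeed 165.7 kt
Leg 6: desired track 142.9°; wind correction -8.3° → command heading 134.6°, groundspeed 190.9 kt

Leg 1: heading=243.9°, groundspeed=221.1 kt
Leg 2: heading=294.7°, groundspeed=208.7 kt
Leg 3: heading=52.7°, groundspeed=165.5 kt
Leg 4: heading=127.0°, groundspeed=187.2 kt
Leg 5: heading=61.1°, groundspeed=165.7 kt
Leg 6: heading=134.6°, groundspeed=190.9 kt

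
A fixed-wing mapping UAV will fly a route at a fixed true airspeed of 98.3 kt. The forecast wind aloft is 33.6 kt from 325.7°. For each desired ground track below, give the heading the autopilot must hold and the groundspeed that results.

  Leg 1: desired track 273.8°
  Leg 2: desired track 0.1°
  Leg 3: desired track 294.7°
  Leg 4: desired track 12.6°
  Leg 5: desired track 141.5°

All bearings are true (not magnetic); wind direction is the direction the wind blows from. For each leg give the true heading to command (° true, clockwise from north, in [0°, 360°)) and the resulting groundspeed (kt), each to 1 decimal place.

Leg 1: desired track 273.8°; wind correction +15.6° → command heading 289.4°, groundspeed 73.9 kt
Leg 2: desired track 0.1°; wind correction -11.1° → command heading 349.0°, groundspeed 68.7 kt
Leg 3: desired track 294.7°; wind correction +10.1° → command heading 304.8°, groundspeed 68.0 kt
Leg 4: desired track 12.6°; wind correction -14.5° → command heading 358.1°, groundspeed 72.2 kt
Leg 5: desired track 141.5°; wind correction -1.4° → command heading 140.1°, groundspeed 131.8 kt

Leg 1: heading=289.4°, groundspeed=73.9 kt
Leg 2: heading=349.0°, groundspeed=68.7 kt
Leg 3: heading=304.8°, groundspeed=68.0 kt
Leg 4: heading=358.1°, groundspeed=72.2 kt
Leg 5: heading=140.1°, groundspeed=131.8 kt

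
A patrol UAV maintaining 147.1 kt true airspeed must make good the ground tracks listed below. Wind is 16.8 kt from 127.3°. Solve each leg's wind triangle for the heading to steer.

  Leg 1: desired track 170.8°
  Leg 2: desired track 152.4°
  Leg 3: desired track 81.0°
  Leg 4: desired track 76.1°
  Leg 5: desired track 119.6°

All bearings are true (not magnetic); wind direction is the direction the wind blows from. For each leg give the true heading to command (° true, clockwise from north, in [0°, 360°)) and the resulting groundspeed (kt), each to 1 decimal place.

Leg 1: heading=166.3°, groundspeed=134.5 kt
Leg 2: heading=149.6°, groundspeed=131.7 kt
Leg 3: heading=85.7°, groundspeed=135.0 kt
Leg 4: heading=81.2°, groundspeed=136.0 kt
Leg 5: heading=120.5°, groundspeed=130.4 kt

Leg 1: desired track 170.8°; wind correction -4.5° → command heading 166.3°, groundspeed 134.5 kt
Leg 2: desired track 152.4°; wind correction -2.8° → command heading 149.6°, groundspeed 131.7 kt
Leg 3: desired track 81.0°; wind correction +4.7° → command heading 85.7°, groundspeed 135.0 kt
Leg 4: desired track 76.1°; wind correction +5.1° → command heading 81.2°, groundspeed 136.0 kt
Leg 5: desired track 119.6°; wind correction +0.9° → command heading 120.5°, groundspeed 130.4 kt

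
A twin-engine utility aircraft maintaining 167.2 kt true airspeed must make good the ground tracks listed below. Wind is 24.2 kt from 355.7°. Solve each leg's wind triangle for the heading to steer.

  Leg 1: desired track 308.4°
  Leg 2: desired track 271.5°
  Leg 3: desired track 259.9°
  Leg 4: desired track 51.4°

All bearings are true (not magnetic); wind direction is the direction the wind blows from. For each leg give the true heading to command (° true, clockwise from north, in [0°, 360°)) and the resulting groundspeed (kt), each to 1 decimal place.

Leg 1: heading=314.5°, groundspeed=149.8 kt
Leg 2: heading=279.8°, groundspeed=163.0 kt
Leg 3: heading=268.2°, groundspeed=167.9 kt
Leg 4: heading=44.5°, groundspeed=152.4 kt

Leg 1: desired track 308.4°; wind correction +6.1° → command heading 314.5°, groundspeed 149.8 kt
Leg 2: desired track 271.5°; wind correction +8.3° → command heading 279.8°, groundspeed 163.0 kt
Leg 3: desired track 259.9°; wind correction +8.3° → command heading 268.2°, groundspeed 167.9 kt
Leg 4: desired track 51.4°; wind correction -6.9° → command heading 44.5°, groundspeed 152.4 kt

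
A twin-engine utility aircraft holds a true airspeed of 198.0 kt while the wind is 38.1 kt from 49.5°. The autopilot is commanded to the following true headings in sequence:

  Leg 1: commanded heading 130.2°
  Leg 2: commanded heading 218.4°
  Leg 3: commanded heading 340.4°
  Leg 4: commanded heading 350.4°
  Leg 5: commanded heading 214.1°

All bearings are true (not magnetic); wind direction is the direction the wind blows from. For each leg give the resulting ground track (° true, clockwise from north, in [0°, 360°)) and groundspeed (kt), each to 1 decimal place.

Leg 1: heading 130.2°; drift +11.1° → track 141.3°, groundspeed 195.5 kt
Leg 2: heading 218.4°; drift +1.8° → track 220.2°, groundspeed 235.5 kt
Leg 3: heading 340.4°; drift -10.9° → track 329.5°, groundspeed 187.8 kt
Leg 4: heading 350.4°; drift -10.4° → track 340.0°, groundspeed 181.4 kt
Leg 5: heading 214.1°; drift +2.5° → track 216.6°, groundspeed 234.9 kt

Leg 1: track=141.3°, groundspeed=195.5 kt
Leg 2: track=220.2°, groundspeed=235.5 kt
Leg 3: track=329.5°, groundspeed=187.8 kt
Leg 4: track=340.0°, groundspeed=181.4 kt
Leg 5: track=216.6°, groundspeed=234.9 kt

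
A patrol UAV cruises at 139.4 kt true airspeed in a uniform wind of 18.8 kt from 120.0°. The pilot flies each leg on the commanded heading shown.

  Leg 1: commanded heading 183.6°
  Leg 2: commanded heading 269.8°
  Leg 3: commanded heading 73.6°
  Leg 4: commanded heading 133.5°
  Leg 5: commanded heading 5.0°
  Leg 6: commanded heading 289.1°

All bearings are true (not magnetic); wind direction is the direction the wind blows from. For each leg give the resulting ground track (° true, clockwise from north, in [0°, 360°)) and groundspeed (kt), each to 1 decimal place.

Leg 1: track=190.9°, groundspeed=132.1 kt
Leg 2: track=273.3°, groundspeed=155.9 kt
Leg 3: track=67.5°, groundspeed=127.2 kt
Leg 4: track=135.6°, groundspeed=121.2 kt
Leg 5: track=358.4°, groundspeed=148.3 kt
Leg 6: track=290.4°, groundspeed=157.9 kt

Leg 1: heading 183.6°; drift +7.3° → track 190.9°, groundspeed 132.1 kt
Leg 2: heading 269.8°; drift +3.5° → track 273.3°, groundspeed 155.9 kt
Leg 3: heading 73.6°; drift -6.1° → track 67.5°, groundspeed 127.2 kt
Leg 4: heading 133.5°; drift +2.1° → track 135.6°, groundspeed 121.2 kt
Leg 5: heading 5.0°; drift -6.6° → track 358.4°, groundspeed 148.3 kt
Leg 6: heading 289.1°; drift +1.3° → track 290.4°, groundspeed 157.9 kt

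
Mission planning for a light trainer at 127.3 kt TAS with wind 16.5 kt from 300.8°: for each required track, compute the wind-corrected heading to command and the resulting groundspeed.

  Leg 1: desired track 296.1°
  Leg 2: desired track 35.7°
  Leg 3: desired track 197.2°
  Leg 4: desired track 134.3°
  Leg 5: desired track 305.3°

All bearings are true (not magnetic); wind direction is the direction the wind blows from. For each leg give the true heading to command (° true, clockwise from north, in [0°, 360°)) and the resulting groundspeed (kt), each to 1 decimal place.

Leg 1: desired track 296.1°; wind correction +0.6° → command heading 296.7°, groundspeed 110.8 kt
Leg 2: desired track 35.7°; wind correction -7.4° → command heading 28.3°, groundspeed 127.6 kt
Leg 3: desired track 197.2°; wind correction +7.2° → command heading 204.4°, groundspeed 130.2 kt
Leg 4: desired track 134.3°; wind correction +1.7° → command heading 136.0°, groundspeed 143.3 kt
Leg 5: desired track 305.3°; wind correction -0.6° → command heading 304.7°, groundspeed 110.8 kt

Leg 1: heading=296.7°, groundspeed=110.8 kt
Leg 2: heading=28.3°, groundspeed=127.6 kt
Leg 3: heading=204.4°, groundspeed=130.2 kt
Leg 4: heading=136.0°, groundspeed=143.3 kt
Leg 5: heading=304.7°, groundspeed=110.8 kt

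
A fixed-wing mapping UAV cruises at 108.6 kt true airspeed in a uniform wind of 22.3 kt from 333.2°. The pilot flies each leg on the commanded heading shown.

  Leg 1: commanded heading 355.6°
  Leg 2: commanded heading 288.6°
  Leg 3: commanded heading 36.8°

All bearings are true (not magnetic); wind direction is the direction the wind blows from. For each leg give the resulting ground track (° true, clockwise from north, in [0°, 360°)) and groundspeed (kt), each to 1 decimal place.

Leg 1: heading 355.6°; drift +5.5° → track 1.1°, groundspeed 88.4 kt
Leg 2: heading 288.6°; drift -9.6° → track 279.0°, groundspeed 94.0 kt
Leg 3: heading 36.8°; drift +11.4° → track 48.2°, groundspeed 100.7 kt

Leg 1: track=1.1°, groundspeed=88.4 kt
Leg 2: track=279.0°, groundspeed=94.0 kt
Leg 3: track=48.2°, groundspeed=100.7 kt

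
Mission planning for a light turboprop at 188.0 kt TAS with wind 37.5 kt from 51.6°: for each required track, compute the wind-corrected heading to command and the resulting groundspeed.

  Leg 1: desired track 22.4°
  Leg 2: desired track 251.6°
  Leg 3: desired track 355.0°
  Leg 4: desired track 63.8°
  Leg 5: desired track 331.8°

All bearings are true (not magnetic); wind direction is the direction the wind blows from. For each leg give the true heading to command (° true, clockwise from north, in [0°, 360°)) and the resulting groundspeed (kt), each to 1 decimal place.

Leg 1: desired track 22.4°; wind correction +5.6° → command heading 28.0°, groundspeed 154.4 kt
Leg 2: desired track 251.6°; wind correction +3.9° → command heading 255.5°, groundspeed 222.8 kt
Leg 3: desired track 355.0°; wind correction +9.6° → command heading 4.6°, groundspeed 164.7 kt
Leg 4: desired track 63.8°; wind correction -2.4° → command heading 61.4°, groundspeed 151.2 kt
Leg 5: desired track 331.8°; wind correction +11.3° → command heading 343.1°, groundspeed 177.7 kt

Leg 1: heading=28.0°, groundspeed=154.4 kt
Leg 2: heading=255.5°, groundspeed=222.8 kt
Leg 3: heading=4.6°, groundspeed=164.7 kt
Leg 4: heading=61.4°, groundspeed=151.2 kt
Leg 5: heading=343.1°, groundspeed=177.7 kt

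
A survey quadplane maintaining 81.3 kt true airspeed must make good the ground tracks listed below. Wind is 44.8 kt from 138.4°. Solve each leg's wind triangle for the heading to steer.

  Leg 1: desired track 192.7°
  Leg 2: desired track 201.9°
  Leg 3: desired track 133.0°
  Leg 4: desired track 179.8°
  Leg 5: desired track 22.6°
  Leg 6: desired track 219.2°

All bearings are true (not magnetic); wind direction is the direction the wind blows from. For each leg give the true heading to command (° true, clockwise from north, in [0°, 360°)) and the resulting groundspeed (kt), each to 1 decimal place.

Leg 1: heading=166.1°, groundspeed=46.6 kt
Leg 2: heading=172.4°, groundspeed=50.7 kt
Leg 3: heading=136.0°, groundspeed=36.6 kt
Leg 4: heading=158.4°, groundspeed=42.1 kt
Leg 5: heading=52.3°, groundspeed=90.1 kt
Leg 6: heading=186.2°, groundspeed=61.1 kt

Leg 1: desired track 192.7°; wind correction -26.6° → command heading 166.1°, groundspeed 46.6 kt
Leg 2: desired track 201.9°; wind correction -29.5° → command heading 172.4°, groundspeed 50.7 kt
Leg 3: desired track 133.0°; wind correction +3.0° → command heading 136.0°, groundspeed 36.6 kt
Leg 4: desired track 179.8°; wind correction -21.4° → command heading 158.4°, groundspeed 42.1 kt
Leg 5: desired track 22.6°; wind correction +29.7° → command heading 52.3°, groundspeed 90.1 kt
Leg 6: desired track 219.2°; wind correction -33.0° → command heading 186.2°, groundspeed 61.1 kt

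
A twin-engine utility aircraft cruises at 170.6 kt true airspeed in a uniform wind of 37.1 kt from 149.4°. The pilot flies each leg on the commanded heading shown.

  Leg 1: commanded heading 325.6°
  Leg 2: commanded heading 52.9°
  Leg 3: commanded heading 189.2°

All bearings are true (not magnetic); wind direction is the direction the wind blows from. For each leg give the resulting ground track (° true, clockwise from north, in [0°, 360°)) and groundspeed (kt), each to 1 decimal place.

Leg 1: heading 325.6°; drift +0.7° → track 326.3°, groundspeed 207.6 kt
Leg 2: heading 52.9°; drift -11.9° → track 41.0°, groundspeed 178.6 kt
Leg 3: heading 189.2°; drift +9.5° → track 198.7°, groundspeed 144.1 kt

Leg 1: track=326.3°, groundspeed=207.6 kt
Leg 2: track=41.0°, groundspeed=178.6 kt
Leg 3: track=198.7°, groundspeed=144.1 kt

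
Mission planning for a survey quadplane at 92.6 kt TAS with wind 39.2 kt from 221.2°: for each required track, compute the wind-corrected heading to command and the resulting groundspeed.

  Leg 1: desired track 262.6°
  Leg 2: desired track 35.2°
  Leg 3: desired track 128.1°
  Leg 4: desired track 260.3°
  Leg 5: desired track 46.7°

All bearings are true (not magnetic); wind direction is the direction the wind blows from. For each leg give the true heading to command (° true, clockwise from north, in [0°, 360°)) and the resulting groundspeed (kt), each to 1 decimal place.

Leg 1: heading=246.3°, groundspeed=59.5 kt
Leg 2: heading=32.7°, groundspeed=131.5 kt
Leg 3: heading=153.1°, groundspeed=86.0 kt
Leg 4: heading=244.8°, groundspeed=58.8 kt
Leg 5: heading=49.0°, groundspeed=131.5 kt

Leg 1: desired track 262.6°; wind correction -16.3° → command heading 246.3°, groundspeed 59.5 kt
Leg 2: desired track 35.2°; wind correction -2.5° → command heading 32.7°, groundspeed 131.5 kt
Leg 3: desired track 128.1°; wind correction +25.0° → command heading 153.1°, groundspeed 86.0 kt
Leg 4: desired track 260.3°; wind correction -15.5° → command heading 244.8°, groundspeed 58.8 kt
Leg 5: desired track 46.7°; wind correction +2.3° → command heading 49.0°, groundspeed 131.5 kt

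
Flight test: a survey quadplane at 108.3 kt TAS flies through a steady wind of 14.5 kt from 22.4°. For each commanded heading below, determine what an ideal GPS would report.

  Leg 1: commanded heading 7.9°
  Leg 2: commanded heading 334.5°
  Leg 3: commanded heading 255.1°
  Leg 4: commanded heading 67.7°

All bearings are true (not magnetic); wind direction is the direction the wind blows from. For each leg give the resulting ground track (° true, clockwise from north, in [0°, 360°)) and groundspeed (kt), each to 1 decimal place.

Leg 1: track=5.7°, groundspeed=94.3 kt
Leg 2: track=328.3°, groundspeed=99.2 kt
Leg 3: track=249.5°, groundspeed=117.7 kt
Leg 4: track=73.7°, groundspeed=98.6 kt

Leg 1: heading 7.9°; drift -2.2° → track 5.7°, groundspeed 94.3 kt
Leg 2: heading 334.5°; drift -6.2° → track 328.3°, groundspeed 99.2 kt
Leg 3: heading 255.1°; drift -5.6° → track 249.5°, groundspeed 117.7 kt
Leg 4: heading 67.7°; drift +6.0° → track 73.7°, groundspeed 98.6 kt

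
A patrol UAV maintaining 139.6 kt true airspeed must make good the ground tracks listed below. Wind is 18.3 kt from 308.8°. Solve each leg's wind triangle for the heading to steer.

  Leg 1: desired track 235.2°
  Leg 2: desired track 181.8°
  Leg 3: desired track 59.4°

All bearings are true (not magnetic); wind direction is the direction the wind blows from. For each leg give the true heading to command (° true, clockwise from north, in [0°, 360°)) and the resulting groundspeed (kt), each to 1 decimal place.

Leg 1: heading=242.4°, groundspeed=133.3 kt
Leg 2: heading=187.8°, groundspeed=149.8 kt
Leg 3: heading=52.4°, groundspeed=145.0 kt

Leg 1: desired track 235.2°; wind correction +7.2° → command heading 242.4°, groundspeed 133.3 kt
Leg 2: desired track 181.8°; wind correction +6.0° → command heading 187.8°, groundspeed 149.8 kt
Leg 3: desired track 59.4°; wind correction -7.0° → command heading 52.4°, groundspeed 145.0 kt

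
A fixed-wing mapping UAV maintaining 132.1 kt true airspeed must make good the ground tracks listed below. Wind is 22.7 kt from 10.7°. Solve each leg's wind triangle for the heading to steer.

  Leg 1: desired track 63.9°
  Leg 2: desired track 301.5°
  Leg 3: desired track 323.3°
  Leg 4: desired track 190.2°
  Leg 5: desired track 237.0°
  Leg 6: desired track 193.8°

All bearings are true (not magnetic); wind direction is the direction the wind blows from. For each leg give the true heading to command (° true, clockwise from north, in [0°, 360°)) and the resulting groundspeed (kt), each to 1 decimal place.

Leg 1: desired track 63.9°; wind correction -7.9° → command heading 56.0°, groundspeed 117.2 kt
Leg 2: desired track 301.5°; wind correction +9.2° → command heading 310.7°, groundspeed 122.3 kt
Leg 3: desired track 323.3°; wind correction +7.3° → command heading 330.6°, groundspeed 115.7 kt
Leg 4: desired track 190.2°; wind correction -0.1° → command heading 190.1°, groundspeed 154.8 kt
Leg 5: desired track 237.0°; wind correction +7.1° → command heading 244.1°, groundspeed 146.8 kt
Leg 6: desired track 193.8°; wind correction +0.5° → command heading 194.3°, groundspeed 154.8 kt

Leg 1: heading=56.0°, groundspeed=117.2 kt
Leg 2: heading=310.7°, groundspeed=122.3 kt
Leg 3: heading=330.6°, groundspeed=115.7 kt
Leg 4: heading=190.1°, groundspeed=154.8 kt
Leg 5: heading=244.1°, groundspeed=146.8 kt
Leg 6: heading=194.3°, groundspeed=154.8 kt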